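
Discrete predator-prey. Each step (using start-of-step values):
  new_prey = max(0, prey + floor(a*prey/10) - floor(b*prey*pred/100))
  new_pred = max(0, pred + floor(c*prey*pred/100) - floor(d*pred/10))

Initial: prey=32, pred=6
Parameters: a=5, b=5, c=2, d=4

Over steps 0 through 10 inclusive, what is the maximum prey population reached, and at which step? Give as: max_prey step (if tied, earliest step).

Answer: 45 2

Derivation:
Step 1: prey: 32+16-9=39; pred: 6+3-2=7
Step 2: prey: 39+19-13=45; pred: 7+5-2=10
Step 3: prey: 45+22-22=45; pred: 10+9-4=15
Step 4: prey: 45+22-33=34; pred: 15+13-6=22
Step 5: prey: 34+17-37=14; pred: 22+14-8=28
Step 6: prey: 14+7-19=2; pred: 28+7-11=24
Step 7: prey: 2+1-2=1; pred: 24+0-9=15
Step 8: prey: 1+0-0=1; pred: 15+0-6=9
Step 9: prey: 1+0-0=1; pred: 9+0-3=6
Step 10: prey: 1+0-0=1; pred: 6+0-2=4
Max prey = 45 at step 2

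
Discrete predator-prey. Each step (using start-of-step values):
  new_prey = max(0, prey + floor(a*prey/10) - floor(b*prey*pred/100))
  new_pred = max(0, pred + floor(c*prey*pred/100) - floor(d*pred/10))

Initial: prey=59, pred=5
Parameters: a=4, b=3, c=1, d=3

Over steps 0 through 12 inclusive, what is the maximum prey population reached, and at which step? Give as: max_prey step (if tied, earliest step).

Step 1: prey: 59+23-8=74; pred: 5+2-1=6
Step 2: prey: 74+29-13=90; pred: 6+4-1=9
Step 3: prey: 90+36-24=102; pred: 9+8-2=15
Step 4: prey: 102+40-45=97; pred: 15+15-4=26
Step 5: prey: 97+38-75=60; pred: 26+25-7=44
Step 6: prey: 60+24-79=5; pred: 44+26-13=57
Step 7: prey: 5+2-8=0; pred: 57+2-17=42
Step 8: prey: 0+0-0=0; pred: 42+0-12=30
Step 9: prey: 0+0-0=0; pred: 30+0-9=21
Step 10: prey: 0+0-0=0; pred: 21+0-6=15
Step 11: prey: 0+0-0=0; pred: 15+0-4=11
Step 12: prey: 0+0-0=0; pred: 11+0-3=8
Max prey = 102 at step 3

Answer: 102 3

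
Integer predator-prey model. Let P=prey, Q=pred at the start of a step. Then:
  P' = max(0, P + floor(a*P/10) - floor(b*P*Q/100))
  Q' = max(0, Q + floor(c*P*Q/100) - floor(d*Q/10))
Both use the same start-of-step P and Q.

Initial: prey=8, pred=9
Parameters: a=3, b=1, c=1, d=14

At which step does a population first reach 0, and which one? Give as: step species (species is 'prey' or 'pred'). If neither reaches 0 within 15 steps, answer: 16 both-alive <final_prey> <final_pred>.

Step 1: prey: 8+2-0=10; pred: 9+0-12=0
First extinction: pred at step 1

Answer: 1 pred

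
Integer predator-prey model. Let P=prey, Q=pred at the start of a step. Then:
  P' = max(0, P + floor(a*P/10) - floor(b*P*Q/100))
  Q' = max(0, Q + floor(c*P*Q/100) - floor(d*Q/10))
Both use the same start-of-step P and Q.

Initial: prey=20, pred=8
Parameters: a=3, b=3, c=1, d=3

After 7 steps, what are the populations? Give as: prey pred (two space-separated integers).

Step 1: prey: 20+6-4=22; pred: 8+1-2=7
Step 2: prey: 22+6-4=24; pred: 7+1-2=6
Step 3: prey: 24+7-4=27; pred: 6+1-1=6
Step 4: prey: 27+8-4=31; pred: 6+1-1=6
Step 5: prey: 31+9-5=35; pred: 6+1-1=6
Step 6: prey: 35+10-6=39; pred: 6+2-1=7
Step 7: prey: 39+11-8=42; pred: 7+2-2=7

Answer: 42 7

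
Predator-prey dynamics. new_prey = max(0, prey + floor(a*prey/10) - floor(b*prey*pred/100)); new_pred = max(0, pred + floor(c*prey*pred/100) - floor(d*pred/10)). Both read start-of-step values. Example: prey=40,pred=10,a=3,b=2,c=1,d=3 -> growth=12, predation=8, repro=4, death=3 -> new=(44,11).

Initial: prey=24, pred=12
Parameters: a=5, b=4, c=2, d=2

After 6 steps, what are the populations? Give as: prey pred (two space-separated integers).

Step 1: prey: 24+12-11=25; pred: 12+5-2=15
Step 2: prey: 25+12-15=22; pred: 15+7-3=19
Step 3: prey: 22+11-16=17; pred: 19+8-3=24
Step 4: prey: 17+8-16=9; pred: 24+8-4=28
Step 5: prey: 9+4-10=3; pred: 28+5-5=28
Step 6: prey: 3+1-3=1; pred: 28+1-5=24

Answer: 1 24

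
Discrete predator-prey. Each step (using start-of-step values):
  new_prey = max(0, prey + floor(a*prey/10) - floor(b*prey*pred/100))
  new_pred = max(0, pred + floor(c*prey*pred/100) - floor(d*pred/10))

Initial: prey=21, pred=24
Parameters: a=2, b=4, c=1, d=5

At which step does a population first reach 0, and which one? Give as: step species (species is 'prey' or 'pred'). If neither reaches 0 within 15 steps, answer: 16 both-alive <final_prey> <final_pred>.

Answer: 16 both-alive 2 1

Derivation:
Step 1: prey: 21+4-20=5; pred: 24+5-12=17
Step 2: prey: 5+1-3=3; pred: 17+0-8=9
Step 3: prey: 3+0-1=2; pred: 9+0-4=5
Step 4: prey: 2+0-0=2; pred: 5+0-2=3
Step 5: prey: 2+0-0=2; pred: 3+0-1=2
Step 6: prey: 2+0-0=2; pred: 2+0-1=1
Step 7: prey: 2+0-0=2; pred: 1+0-0=1
Steps 8-15: state stable at prey=2, pred=1 (no change)
No extinction within 15 steps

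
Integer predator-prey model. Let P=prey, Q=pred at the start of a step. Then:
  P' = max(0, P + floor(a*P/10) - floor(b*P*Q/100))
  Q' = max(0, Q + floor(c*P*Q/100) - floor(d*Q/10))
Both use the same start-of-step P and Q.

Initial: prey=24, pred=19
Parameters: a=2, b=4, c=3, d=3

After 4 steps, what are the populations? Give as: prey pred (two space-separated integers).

Answer: 0 14

Derivation:
Step 1: prey: 24+4-18=10; pred: 19+13-5=27
Step 2: prey: 10+2-10=2; pred: 27+8-8=27
Step 3: prey: 2+0-2=0; pred: 27+1-8=20
Step 4: prey: 0+0-0=0; pred: 20+0-6=14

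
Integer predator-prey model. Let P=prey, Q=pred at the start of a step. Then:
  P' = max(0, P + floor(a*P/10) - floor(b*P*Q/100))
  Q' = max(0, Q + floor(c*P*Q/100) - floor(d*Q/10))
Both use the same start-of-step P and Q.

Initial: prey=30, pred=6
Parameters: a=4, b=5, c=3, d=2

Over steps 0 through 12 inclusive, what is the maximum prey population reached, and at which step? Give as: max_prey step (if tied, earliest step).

Step 1: prey: 30+12-9=33; pred: 6+5-1=10
Step 2: prey: 33+13-16=30; pred: 10+9-2=17
Step 3: prey: 30+12-25=17; pred: 17+15-3=29
Step 4: prey: 17+6-24=0; pred: 29+14-5=38
Step 5: prey: 0+0-0=0; pred: 38+0-7=31
Step 6: prey: 0+0-0=0; pred: 31+0-6=25
Step 7: prey: 0+0-0=0; pred: 25+0-5=20
Step 8: prey: 0+0-0=0; pred: 20+0-4=16
Step 9: prey: 0+0-0=0; pred: 16+0-3=13
Step 10: prey: 0+0-0=0; pred: 13+0-2=11
Step 11: prey: 0+0-0=0; pred: 11+0-2=9
Step 12: prey: 0+0-0=0; pred: 9+0-1=8
Max prey = 33 at step 1

Answer: 33 1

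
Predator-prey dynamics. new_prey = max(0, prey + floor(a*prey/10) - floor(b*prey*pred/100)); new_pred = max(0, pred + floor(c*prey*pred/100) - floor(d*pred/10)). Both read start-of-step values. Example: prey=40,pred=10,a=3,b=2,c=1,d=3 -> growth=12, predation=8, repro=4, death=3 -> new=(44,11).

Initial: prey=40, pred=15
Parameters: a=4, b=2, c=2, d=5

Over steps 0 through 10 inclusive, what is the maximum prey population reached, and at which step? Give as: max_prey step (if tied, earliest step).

Answer: 44 1

Derivation:
Step 1: prey: 40+16-12=44; pred: 15+12-7=20
Step 2: prey: 44+17-17=44; pred: 20+17-10=27
Step 3: prey: 44+17-23=38; pred: 27+23-13=37
Step 4: prey: 38+15-28=25; pred: 37+28-18=47
Step 5: prey: 25+10-23=12; pred: 47+23-23=47
Step 6: prey: 12+4-11=5; pred: 47+11-23=35
Step 7: prey: 5+2-3=4; pred: 35+3-17=21
Step 8: prey: 4+1-1=4; pred: 21+1-10=12
Step 9: prey: 4+1-0=5; pred: 12+0-6=6
Step 10: prey: 5+2-0=7; pred: 6+0-3=3
Max prey = 44 at step 1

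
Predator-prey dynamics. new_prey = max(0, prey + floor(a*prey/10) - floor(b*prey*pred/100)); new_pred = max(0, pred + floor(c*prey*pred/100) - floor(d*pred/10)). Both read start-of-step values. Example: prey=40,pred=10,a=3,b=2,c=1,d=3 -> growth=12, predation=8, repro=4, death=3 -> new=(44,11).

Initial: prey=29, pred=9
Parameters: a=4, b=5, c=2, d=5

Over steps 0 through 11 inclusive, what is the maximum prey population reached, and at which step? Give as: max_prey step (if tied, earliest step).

Answer: 40 11

Derivation:
Step 1: prey: 29+11-13=27; pred: 9+5-4=10
Step 2: prey: 27+10-13=24; pred: 10+5-5=10
Step 3: prey: 24+9-12=21; pred: 10+4-5=9
Step 4: prey: 21+8-9=20; pred: 9+3-4=8
Step 5: prey: 20+8-8=20; pred: 8+3-4=7
Step 6: prey: 20+8-7=21; pred: 7+2-3=6
Step 7: prey: 21+8-6=23; pred: 6+2-3=5
Step 8: prey: 23+9-5=27; pred: 5+2-2=5
Step 9: prey: 27+10-6=31; pred: 5+2-2=5
Step 10: prey: 31+12-7=36; pred: 5+3-2=6
Step 11: prey: 36+14-10=40; pred: 6+4-3=7
Max prey = 40 at step 11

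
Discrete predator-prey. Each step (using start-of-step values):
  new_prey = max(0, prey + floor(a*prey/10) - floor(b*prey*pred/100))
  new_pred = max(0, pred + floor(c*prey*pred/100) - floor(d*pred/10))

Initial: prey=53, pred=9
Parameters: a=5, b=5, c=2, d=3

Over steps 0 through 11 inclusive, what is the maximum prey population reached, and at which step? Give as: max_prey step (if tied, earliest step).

Step 1: prey: 53+26-23=56; pred: 9+9-2=16
Step 2: prey: 56+28-44=40; pred: 16+17-4=29
Step 3: prey: 40+20-58=2; pred: 29+23-8=44
Step 4: prey: 2+1-4=0; pred: 44+1-13=32
Step 5: prey: 0+0-0=0; pred: 32+0-9=23
Step 6: prey: 0+0-0=0; pred: 23+0-6=17
Step 7: prey: 0+0-0=0; pred: 17+0-5=12
Step 8: prey: 0+0-0=0; pred: 12+0-3=9
Step 9: prey: 0+0-0=0; pred: 9+0-2=7
Step 10: prey: 0+0-0=0; pred: 7+0-2=5
Step 11: prey: 0+0-0=0; pred: 5+0-1=4
Max prey = 56 at step 1

Answer: 56 1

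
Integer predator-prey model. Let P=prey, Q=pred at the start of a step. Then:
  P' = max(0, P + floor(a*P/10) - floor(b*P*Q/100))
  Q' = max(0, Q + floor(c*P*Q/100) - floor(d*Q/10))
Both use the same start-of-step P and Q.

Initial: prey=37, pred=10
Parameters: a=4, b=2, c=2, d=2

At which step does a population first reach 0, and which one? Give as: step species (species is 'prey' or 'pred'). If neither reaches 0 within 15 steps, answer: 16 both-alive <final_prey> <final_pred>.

Answer: 5 prey

Derivation:
Step 1: prey: 37+14-7=44; pred: 10+7-2=15
Step 2: prey: 44+17-13=48; pred: 15+13-3=25
Step 3: prey: 48+19-24=43; pred: 25+24-5=44
Step 4: prey: 43+17-37=23; pred: 44+37-8=73
Step 5: prey: 23+9-33=0; pred: 73+33-14=92
First extinction: prey at step 5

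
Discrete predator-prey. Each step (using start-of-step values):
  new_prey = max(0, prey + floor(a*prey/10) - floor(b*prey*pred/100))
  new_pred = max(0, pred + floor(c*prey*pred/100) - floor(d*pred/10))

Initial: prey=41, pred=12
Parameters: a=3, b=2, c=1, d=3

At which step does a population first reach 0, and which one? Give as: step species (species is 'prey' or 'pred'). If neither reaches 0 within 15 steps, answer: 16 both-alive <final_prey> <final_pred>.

Step 1: prey: 41+12-9=44; pred: 12+4-3=13
Step 2: prey: 44+13-11=46; pred: 13+5-3=15
Step 3: prey: 46+13-13=46; pred: 15+6-4=17
Step 4: prey: 46+13-15=44; pred: 17+7-5=19
Step 5: prey: 44+13-16=41; pred: 19+8-5=22
Step 6: prey: 41+12-18=35; pred: 22+9-6=25
Step 7: prey: 35+10-17=28; pred: 25+8-7=26
Step 8: prey: 28+8-14=22; pred: 26+7-7=26
Step 9: prey: 22+6-11=17; pred: 26+5-7=24
Step 10: prey: 17+5-8=14; pred: 24+4-7=21
Step 11: prey: 14+4-5=13; pred: 21+2-6=17
Step 12: prey: 13+3-4=12; pred: 17+2-5=14
Step 13: prey: 12+3-3=12; pred: 14+1-4=11
Step 14: prey: 12+3-2=13; pred: 11+1-3=9
Step 15: prey: 13+3-2=14; pred: 9+1-2=8
No extinction within 15 steps

Answer: 16 both-alive 14 8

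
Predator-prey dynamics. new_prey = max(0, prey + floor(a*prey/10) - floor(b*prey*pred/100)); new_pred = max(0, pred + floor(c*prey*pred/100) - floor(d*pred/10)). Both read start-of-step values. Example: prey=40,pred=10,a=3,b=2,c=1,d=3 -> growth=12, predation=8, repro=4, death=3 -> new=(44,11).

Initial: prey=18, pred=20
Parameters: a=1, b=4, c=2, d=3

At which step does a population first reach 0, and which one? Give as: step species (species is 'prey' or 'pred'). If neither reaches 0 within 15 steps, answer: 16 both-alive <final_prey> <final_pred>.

Step 1: prey: 18+1-14=5; pred: 20+7-6=21
Step 2: prey: 5+0-4=1; pred: 21+2-6=17
Step 3: prey: 1+0-0=1; pred: 17+0-5=12
Step 4: prey: 1+0-0=1; pred: 12+0-3=9
Step 5: prey: 1+0-0=1; pred: 9+0-2=7
Step 6: prey: 1+0-0=1; pred: 7+0-2=5
Step 7: prey: 1+0-0=1; pred: 5+0-1=4
Step 8: prey: 1+0-0=1; pred: 4+0-1=3
Step 9: prey: 1+0-0=1; pred: 3+0-0=3
Steps 10-15: state stable at prey=1, pred=3 (no change)
No extinction within 15 steps

Answer: 16 both-alive 1 3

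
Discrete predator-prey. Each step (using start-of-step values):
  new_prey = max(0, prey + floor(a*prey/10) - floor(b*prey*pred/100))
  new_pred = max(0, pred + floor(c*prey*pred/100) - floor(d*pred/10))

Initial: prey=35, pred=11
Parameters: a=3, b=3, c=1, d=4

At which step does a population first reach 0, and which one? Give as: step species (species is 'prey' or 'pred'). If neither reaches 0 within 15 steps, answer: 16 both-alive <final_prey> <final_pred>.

Answer: 16 both-alive 47 10

Derivation:
Step 1: prey: 35+10-11=34; pred: 11+3-4=10
Step 2: prey: 34+10-10=34; pred: 10+3-4=9
Step 3: prey: 34+10-9=35; pred: 9+3-3=9
Step 4: prey: 35+10-9=36; pred: 9+3-3=9
Step 5: prey: 36+10-9=37; pred: 9+3-3=9
Step 6: prey: 37+11-9=39; pred: 9+3-3=9
Step 7: prey: 39+11-10=40; pred: 9+3-3=9
Step 8: prey: 40+12-10=42; pred: 9+3-3=9
Step 9: prey: 42+12-11=43; pred: 9+3-3=9
Step 10: prey: 43+12-11=44; pred: 9+3-3=9
Step 11: prey: 44+13-11=46; pred: 9+3-3=9
Step 12: prey: 46+13-12=47; pred: 9+4-3=10
Step 13: prey: 47+14-14=47; pred: 10+4-4=10
Steps 14-15: state stable at prey=47, pred=10 (no change)
No extinction within 15 steps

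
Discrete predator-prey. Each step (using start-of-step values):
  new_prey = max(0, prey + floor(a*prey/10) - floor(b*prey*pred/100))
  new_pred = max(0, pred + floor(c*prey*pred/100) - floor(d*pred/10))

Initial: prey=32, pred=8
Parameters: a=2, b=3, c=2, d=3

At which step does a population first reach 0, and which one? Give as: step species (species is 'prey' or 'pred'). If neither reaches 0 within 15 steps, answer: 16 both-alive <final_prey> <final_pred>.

Step 1: prey: 32+6-7=31; pred: 8+5-2=11
Step 2: prey: 31+6-10=27; pred: 11+6-3=14
Step 3: prey: 27+5-11=21; pred: 14+7-4=17
Step 4: prey: 21+4-10=15; pred: 17+7-5=19
Step 5: prey: 15+3-8=10; pred: 19+5-5=19
Step 6: prey: 10+2-5=7; pred: 19+3-5=17
Step 7: prey: 7+1-3=5; pred: 17+2-5=14
Step 8: prey: 5+1-2=4; pred: 14+1-4=11
Step 9: prey: 4+0-1=3; pred: 11+0-3=8
Step 10: prey: 3+0-0=3; pred: 8+0-2=6
Step 11: prey: 3+0-0=3; pred: 6+0-1=5
Step 12: prey: 3+0-0=3; pred: 5+0-1=4
Step 13: prey: 3+0-0=3; pred: 4+0-1=3
Step 14: prey: 3+0-0=3; pred: 3+0-0=3
Steps 15-15: state stable at prey=3, pred=3 (no change)
No extinction within 15 steps

Answer: 16 both-alive 3 3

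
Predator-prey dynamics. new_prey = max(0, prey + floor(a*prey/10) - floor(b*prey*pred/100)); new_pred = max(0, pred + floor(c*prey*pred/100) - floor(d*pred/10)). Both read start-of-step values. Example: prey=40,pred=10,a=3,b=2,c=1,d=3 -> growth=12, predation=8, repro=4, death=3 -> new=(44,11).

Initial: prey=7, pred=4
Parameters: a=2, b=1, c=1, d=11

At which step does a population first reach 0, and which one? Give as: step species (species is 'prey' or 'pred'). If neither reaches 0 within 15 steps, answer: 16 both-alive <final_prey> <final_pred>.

Step 1: prey: 7+1-0=8; pred: 4+0-4=0
First extinction: pred at step 1

Answer: 1 pred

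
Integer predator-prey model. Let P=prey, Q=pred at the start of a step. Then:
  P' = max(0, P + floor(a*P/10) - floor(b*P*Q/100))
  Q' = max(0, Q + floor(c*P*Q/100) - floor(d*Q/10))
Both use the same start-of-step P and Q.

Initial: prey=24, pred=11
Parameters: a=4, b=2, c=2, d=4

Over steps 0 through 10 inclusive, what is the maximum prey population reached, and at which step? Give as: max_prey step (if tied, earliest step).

Step 1: prey: 24+9-5=28; pred: 11+5-4=12
Step 2: prey: 28+11-6=33; pred: 12+6-4=14
Step 3: prey: 33+13-9=37; pred: 14+9-5=18
Step 4: prey: 37+14-13=38; pred: 18+13-7=24
Step 5: prey: 38+15-18=35; pred: 24+18-9=33
Step 6: prey: 35+14-23=26; pred: 33+23-13=43
Step 7: prey: 26+10-22=14; pred: 43+22-17=48
Step 8: prey: 14+5-13=6; pred: 48+13-19=42
Step 9: prey: 6+2-5=3; pred: 42+5-16=31
Step 10: prey: 3+1-1=3; pred: 31+1-12=20
Max prey = 38 at step 4

Answer: 38 4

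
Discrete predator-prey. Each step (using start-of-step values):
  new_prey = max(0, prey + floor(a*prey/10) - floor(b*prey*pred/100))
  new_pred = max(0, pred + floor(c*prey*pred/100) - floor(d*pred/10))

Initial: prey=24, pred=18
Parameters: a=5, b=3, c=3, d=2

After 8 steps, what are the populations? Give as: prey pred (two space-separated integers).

Step 1: prey: 24+12-12=24; pred: 18+12-3=27
Step 2: prey: 24+12-19=17; pred: 27+19-5=41
Step 3: prey: 17+8-20=5; pred: 41+20-8=53
Step 4: prey: 5+2-7=0; pred: 53+7-10=50
Step 5: prey: 0+0-0=0; pred: 50+0-10=40
Step 6: prey: 0+0-0=0; pred: 40+0-8=32
Step 7: prey: 0+0-0=0; pred: 32+0-6=26
Step 8: prey: 0+0-0=0; pred: 26+0-5=21

Answer: 0 21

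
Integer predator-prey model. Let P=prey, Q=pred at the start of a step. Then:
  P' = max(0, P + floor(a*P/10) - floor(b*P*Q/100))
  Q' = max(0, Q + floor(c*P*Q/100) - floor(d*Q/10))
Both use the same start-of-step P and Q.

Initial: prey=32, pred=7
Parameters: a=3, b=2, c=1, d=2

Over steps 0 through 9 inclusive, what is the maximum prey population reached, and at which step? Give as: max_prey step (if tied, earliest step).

Answer: 53 5

Derivation:
Step 1: prey: 32+9-4=37; pred: 7+2-1=8
Step 2: prey: 37+11-5=43; pred: 8+2-1=9
Step 3: prey: 43+12-7=48; pred: 9+3-1=11
Step 4: prey: 48+14-10=52; pred: 11+5-2=14
Step 5: prey: 52+15-14=53; pred: 14+7-2=19
Step 6: prey: 53+15-20=48; pred: 19+10-3=26
Step 7: prey: 48+14-24=38; pred: 26+12-5=33
Step 8: prey: 38+11-25=24; pred: 33+12-6=39
Step 9: prey: 24+7-18=13; pred: 39+9-7=41
Max prey = 53 at step 5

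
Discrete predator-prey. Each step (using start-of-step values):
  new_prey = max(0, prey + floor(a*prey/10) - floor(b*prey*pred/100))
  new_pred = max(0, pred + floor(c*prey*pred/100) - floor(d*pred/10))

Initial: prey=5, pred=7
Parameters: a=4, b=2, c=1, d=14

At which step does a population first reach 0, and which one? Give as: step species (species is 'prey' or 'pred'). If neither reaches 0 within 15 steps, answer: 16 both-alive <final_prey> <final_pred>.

Step 1: prey: 5+2-0=7; pred: 7+0-9=0
First extinction: pred at step 1

Answer: 1 pred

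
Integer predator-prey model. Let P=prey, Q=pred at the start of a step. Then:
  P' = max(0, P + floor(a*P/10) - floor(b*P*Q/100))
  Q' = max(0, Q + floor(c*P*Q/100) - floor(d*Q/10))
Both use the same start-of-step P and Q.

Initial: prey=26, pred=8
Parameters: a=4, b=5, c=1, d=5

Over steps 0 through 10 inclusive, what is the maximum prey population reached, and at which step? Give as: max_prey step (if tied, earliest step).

Step 1: prey: 26+10-10=26; pred: 8+2-4=6
Step 2: prey: 26+10-7=29; pred: 6+1-3=4
Step 3: prey: 29+11-5=35; pred: 4+1-2=3
Step 4: prey: 35+14-5=44; pred: 3+1-1=3
Step 5: prey: 44+17-6=55; pred: 3+1-1=3
Step 6: prey: 55+22-8=69; pred: 3+1-1=3
Step 7: prey: 69+27-10=86; pred: 3+2-1=4
Step 8: prey: 86+34-17=103; pred: 4+3-2=5
Step 9: prey: 103+41-25=119; pred: 5+5-2=8
Step 10: prey: 119+47-47=119; pred: 8+9-4=13
Max prey = 119 at step 9

Answer: 119 9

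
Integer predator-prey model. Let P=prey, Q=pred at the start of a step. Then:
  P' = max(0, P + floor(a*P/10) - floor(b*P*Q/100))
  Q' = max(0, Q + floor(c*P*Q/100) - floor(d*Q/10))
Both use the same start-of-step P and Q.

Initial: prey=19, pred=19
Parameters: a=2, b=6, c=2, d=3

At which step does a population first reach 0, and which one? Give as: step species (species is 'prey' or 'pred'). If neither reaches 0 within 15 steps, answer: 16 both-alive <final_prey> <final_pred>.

Answer: 2 prey

Derivation:
Step 1: prey: 19+3-21=1; pred: 19+7-5=21
Step 2: prey: 1+0-1=0; pred: 21+0-6=15
First extinction: prey at step 2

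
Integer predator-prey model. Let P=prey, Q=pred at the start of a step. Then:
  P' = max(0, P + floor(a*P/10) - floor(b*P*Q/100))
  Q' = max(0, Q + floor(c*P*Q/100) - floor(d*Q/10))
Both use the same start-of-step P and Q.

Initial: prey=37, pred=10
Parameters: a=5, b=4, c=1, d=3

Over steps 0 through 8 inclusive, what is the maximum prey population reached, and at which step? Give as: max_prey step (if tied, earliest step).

Step 1: prey: 37+18-14=41; pred: 10+3-3=10
Step 2: prey: 41+20-16=45; pred: 10+4-3=11
Step 3: prey: 45+22-19=48; pred: 11+4-3=12
Step 4: prey: 48+24-23=49; pred: 12+5-3=14
Step 5: prey: 49+24-27=46; pred: 14+6-4=16
Step 6: prey: 46+23-29=40; pred: 16+7-4=19
Step 7: prey: 40+20-30=30; pred: 19+7-5=21
Step 8: prey: 30+15-25=20; pred: 21+6-6=21
Max prey = 49 at step 4

Answer: 49 4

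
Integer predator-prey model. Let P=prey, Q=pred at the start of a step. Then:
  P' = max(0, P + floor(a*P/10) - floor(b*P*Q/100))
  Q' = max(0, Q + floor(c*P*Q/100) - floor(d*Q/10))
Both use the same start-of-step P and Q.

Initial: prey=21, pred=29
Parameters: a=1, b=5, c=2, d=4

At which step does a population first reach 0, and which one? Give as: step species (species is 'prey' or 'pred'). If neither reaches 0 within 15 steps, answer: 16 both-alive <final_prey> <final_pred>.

Step 1: prey: 21+2-30=0; pred: 29+12-11=30
First extinction: prey at step 1

Answer: 1 prey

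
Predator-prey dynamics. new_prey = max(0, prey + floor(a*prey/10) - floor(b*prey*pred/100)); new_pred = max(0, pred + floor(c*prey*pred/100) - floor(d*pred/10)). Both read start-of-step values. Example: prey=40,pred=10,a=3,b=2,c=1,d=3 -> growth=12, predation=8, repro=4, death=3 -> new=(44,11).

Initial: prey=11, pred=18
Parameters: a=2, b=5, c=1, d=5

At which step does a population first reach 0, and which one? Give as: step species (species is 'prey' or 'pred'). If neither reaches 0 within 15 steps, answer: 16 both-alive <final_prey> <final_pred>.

Answer: 16 both-alive 2 1

Derivation:
Step 1: prey: 11+2-9=4; pred: 18+1-9=10
Step 2: prey: 4+0-2=2; pred: 10+0-5=5
Step 3: prey: 2+0-0=2; pred: 5+0-2=3
Step 4: prey: 2+0-0=2; pred: 3+0-1=2
Step 5: prey: 2+0-0=2; pred: 2+0-1=1
Step 6: prey: 2+0-0=2; pred: 1+0-0=1
Steps 7-15: state stable at prey=2, pred=1 (no change)
No extinction within 15 steps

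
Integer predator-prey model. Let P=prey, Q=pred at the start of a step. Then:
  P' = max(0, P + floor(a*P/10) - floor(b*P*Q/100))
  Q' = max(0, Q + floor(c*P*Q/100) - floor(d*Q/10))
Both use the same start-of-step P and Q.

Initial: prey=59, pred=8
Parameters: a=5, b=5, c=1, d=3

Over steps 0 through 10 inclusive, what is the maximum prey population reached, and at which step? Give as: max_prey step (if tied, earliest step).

Answer: 65 1

Derivation:
Step 1: prey: 59+29-23=65; pred: 8+4-2=10
Step 2: prey: 65+32-32=65; pred: 10+6-3=13
Step 3: prey: 65+32-42=55; pred: 13+8-3=18
Step 4: prey: 55+27-49=33; pred: 18+9-5=22
Step 5: prey: 33+16-36=13; pred: 22+7-6=23
Step 6: prey: 13+6-14=5; pred: 23+2-6=19
Step 7: prey: 5+2-4=3; pred: 19+0-5=14
Step 8: prey: 3+1-2=2; pred: 14+0-4=10
Step 9: prey: 2+1-1=2; pred: 10+0-3=7
Step 10: prey: 2+1-0=3; pred: 7+0-2=5
Max prey = 65 at step 1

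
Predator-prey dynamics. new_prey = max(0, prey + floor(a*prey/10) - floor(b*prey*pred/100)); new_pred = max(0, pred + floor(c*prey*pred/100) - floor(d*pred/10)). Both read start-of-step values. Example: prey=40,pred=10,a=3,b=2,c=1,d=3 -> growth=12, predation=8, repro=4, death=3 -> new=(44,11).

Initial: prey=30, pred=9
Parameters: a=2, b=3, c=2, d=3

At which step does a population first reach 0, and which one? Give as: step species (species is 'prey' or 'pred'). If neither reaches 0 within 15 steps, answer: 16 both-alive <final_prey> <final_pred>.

Step 1: prey: 30+6-8=28; pred: 9+5-2=12
Step 2: prey: 28+5-10=23; pred: 12+6-3=15
Step 3: prey: 23+4-10=17; pred: 15+6-4=17
Step 4: prey: 17+3-8=12; pred: 17+5-5=17
Step 5: prey: 12+2-6=8; pred: 17+4-5=16
Step 6: prey: 8+1-3=6; pred: 16+2-4=14
Step 7: prey: 6+1-2=5; pred: 14+1-4=11
Step 8: prey: 5+1-1=5; pred: 11+1-3=9
Step 9: prey: 5+1-1=5; pred: 9+0-2=7
Step 10: prey: 5+1-1=5; pred: 7+0-2=5
Step 11: prey: 5+1-0=6; pred: 5+0-1=4
Step 12: prey: 6+1-0=7; pred: 4+0-1=3
Step 13: prey: 7+1-0=8; pred: 3+0-0=3
Step 14: prey: 8+1-0=9; pred: 3+0-0=3
Step 15: prey: 9+1-0=10; pred: 3+0-0=3
No extinction within 15 steps

Answer: 16 both-alive 10 3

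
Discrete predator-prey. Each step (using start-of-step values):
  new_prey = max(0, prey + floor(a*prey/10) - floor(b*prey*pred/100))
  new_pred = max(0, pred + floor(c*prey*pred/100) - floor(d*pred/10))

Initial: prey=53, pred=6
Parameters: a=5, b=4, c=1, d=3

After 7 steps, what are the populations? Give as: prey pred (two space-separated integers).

Step 1: prey: 53+26-12=67; pred: 6+3-1=8
Step 2: prey: 67+33-21=79; pred: 8+5-2=11
Step 3: prey: 79+39-34=84; pred: 11+8-3=16
Step 4: prey: 84+42-53=73; pred: 16+13-4=25
Step 5: prey: 73+36-73=36; pred: 25+18-7=36
Step 6: prey: 36+18-51=3; pred: 36+12-10=38
Step 7: prey: 3+1-4=0; pred: 38+1-11=28

Answer: 0 28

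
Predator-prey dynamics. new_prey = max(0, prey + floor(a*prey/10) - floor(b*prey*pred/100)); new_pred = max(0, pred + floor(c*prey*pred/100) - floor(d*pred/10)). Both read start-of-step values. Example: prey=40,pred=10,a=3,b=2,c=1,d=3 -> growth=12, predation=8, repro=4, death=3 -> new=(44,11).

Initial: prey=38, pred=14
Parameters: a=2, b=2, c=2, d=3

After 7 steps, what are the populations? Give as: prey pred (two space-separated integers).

Step 1: prey: 38+7-10=35; pred: 14+10-4=20
Step 2: prey: 35+7-14=28; pred: 20+14-6=28
Step 3: prey: 28+5-15=18; pred: 28+15-8=35
Step 4: prey: 18+3-12=9; pred: 35+12-10=37
Step 5: prey: 9+1-6=4; pred: 37+6-11=32
Step 6: prey: 4+0-2=2; pred: 32+2-9=25
Step 7: prey: 2+0-1=1; pred: 25+1-7=19

Answer: 1 19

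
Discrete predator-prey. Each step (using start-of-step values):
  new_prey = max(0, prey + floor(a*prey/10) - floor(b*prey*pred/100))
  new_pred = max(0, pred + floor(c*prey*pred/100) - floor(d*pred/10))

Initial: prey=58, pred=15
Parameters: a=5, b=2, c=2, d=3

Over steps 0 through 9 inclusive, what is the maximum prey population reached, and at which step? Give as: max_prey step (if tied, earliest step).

Step 1: prey: 58+29-17=70; pred: 15+17-4=28
Step 2: prey: 70+35-39=66; pred: 28+39-8=59
Step 3: prey: 66+33-77=22; pred: 59+77-17=119
Step 4: prey: 22+11-52=0; pred: 119+52-35=136
Step 5: prey: 0+0-0=0; pred: 136+0-40=96
Step 6: prey: 0+0-0=0; pred: 96+0-28=68
Step 7: prey: 0+0-0=0; pred: 68+0-20=48
Step 8: prey: 0+0-0=0; pred: 48+0-14=34
Step 9: prey: 0+0-0=0; pred: 34+0-10=24
Max prey = 70 at step 1

Answer: 70 1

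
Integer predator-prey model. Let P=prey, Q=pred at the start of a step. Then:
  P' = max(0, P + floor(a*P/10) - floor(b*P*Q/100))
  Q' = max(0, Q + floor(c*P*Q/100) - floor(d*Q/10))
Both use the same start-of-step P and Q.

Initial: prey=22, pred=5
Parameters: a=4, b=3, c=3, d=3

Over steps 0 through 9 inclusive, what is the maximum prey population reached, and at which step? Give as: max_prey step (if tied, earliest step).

Answer: 35 3

Derivation:
Step 1: prey: 22+8-3=27; pred: 5+3-1=7
Step 2: prey: 27+10-5=32; pred: 7+5-2=10
Step 3: prey: 32+12-9=35; pred: 10+9-3=16
Step 4: prey: 35+14-16=33; pred: 16+16-4=28
Step 5: prey: 33+13-27=19; pred: 28+27-8=47
Step 6: prey: 19+7-26=0; pred: 47+26-14=59
Step 7: prey: 0+0-0=0; pred: 59+0-17=42
Step 8: prey: 0+0-0=0; pred: 42+0-12=30
Step 9: prey: 0+0-0=0; pred: 30+0-9=21
Max prey = 35 at step 3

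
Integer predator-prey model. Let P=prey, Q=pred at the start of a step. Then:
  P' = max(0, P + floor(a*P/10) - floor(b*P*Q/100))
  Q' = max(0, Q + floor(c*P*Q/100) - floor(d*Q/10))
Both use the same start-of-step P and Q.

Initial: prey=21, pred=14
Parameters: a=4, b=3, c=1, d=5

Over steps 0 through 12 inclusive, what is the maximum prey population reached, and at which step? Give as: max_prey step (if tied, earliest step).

Step 1: prey: 21+8-8=21; pred: 14+2-7=9
Step 2: prey: 21+8-5=24; pred: 9+1-4=6
Step 3: prey: 24+9-4=29; pred: 6+1-3=4
Step 4: prey: 29+11-3=37; pred: 4+1-2=3
Step 5: prey: 37+14-3=48; pred: 3+1-1=3
Step 6: prey: 48+19-4=63; pred: 3+1-1=3
Step 7: prey: 63+25-5=83; pred: 3+1-1=3
Step 8: prey: 83+33-7=109; pred: 3+2-1=4
Step 9: prey: 109+43-13=139; pred: 4+4-2=6
Step 10: prey: 139+55-25=169; pred: 6+8-3=11
Step 11: prey: 169+67-55=181; pred: 11+18-5=24
Step 12: prey: 181+72-130=123; pred: 24+43-12=55
Max prey = 181 at step 11

Answer: 181 11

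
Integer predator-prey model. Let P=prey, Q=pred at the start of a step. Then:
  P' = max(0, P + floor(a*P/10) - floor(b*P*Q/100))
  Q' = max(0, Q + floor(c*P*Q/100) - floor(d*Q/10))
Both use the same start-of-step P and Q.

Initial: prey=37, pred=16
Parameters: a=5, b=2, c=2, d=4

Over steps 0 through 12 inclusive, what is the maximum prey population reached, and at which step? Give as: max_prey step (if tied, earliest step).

Answer: 48 2

Derivation:
Step 1: prey: 37+18-11=44; pred: 16+11-6=21
Step 2: prey: 44+22-18=48; pred: 21+18-8=31
Step 3: prey: 48+24-29=43; pred: 31+29-12=48
Step 4: prey: 43+21-41=23; pred: 48+41-19=70
Step 5: prey: 23+11-32=2; pred: 70+32-28=74
Step 6: prey: 2+1-2=1; pred: 74+2-29=47
Step 7: prey: 1+0-0=1; pred: 47+0-18=29
Step 8: prey: 1+0-0=1; pred: 29+0-11=18
Step 9: prey: 1+0-0=1; pred: 18+0-7=11
Step 10: prey: 1+0-0=1; pred: 11+0-4=7
Step 11: prey: 1+0-0=1; pred: 7+0-2=5
Step 12: prey: 1+0-0=1; pred: 5+0-2=3
Max prey = 48 at step 2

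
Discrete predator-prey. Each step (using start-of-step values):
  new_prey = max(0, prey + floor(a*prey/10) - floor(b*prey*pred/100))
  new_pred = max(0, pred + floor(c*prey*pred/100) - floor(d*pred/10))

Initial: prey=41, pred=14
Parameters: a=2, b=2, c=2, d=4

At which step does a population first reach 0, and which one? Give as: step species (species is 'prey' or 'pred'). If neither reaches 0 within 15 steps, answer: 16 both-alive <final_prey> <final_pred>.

Step 1: prey: 41+8-11=38; pred: 14+11-5=20
Step 2: prey: 38+7-15=30; pred: 20+15-8=27
Step 3: prey: 30+6-16=20; pred: 27+16-10=33
Step 4: prey: 20+4-13=11; pred: 33+13-13=33
Step 5: prey: 11+2-7=6; pred: 33+7-13=27
Step 6: prey: 6+1-3=4; pred: 27+3-10=20
Step 7: prey: 4+0-1=3; pred: 20+1-8=13
Step 8: prey: 3+0-0=3; pred: 13+0-5=8
Step 9: prey: 3+0-0=3; pred: 8+0-3=5
Step 10: prey: 3+0-0=3; pred: 5+0-2=3
Step 11: prey: 3+0-0=3; pred: 3+0-1=2
Step 12: prey: 3+0-0=3; pred: 2+0-0=2
Steps 13-15: state stable at prey=3, pred=2 (no change)
No extinction within 15 steps

Answer: 16 both-alive 3 2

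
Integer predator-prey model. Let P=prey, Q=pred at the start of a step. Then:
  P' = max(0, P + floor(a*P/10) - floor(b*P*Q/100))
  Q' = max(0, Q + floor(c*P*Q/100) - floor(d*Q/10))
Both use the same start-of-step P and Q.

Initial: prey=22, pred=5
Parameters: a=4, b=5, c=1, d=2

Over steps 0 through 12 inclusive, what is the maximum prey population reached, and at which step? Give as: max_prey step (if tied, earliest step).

Step 1: prey: 22+8-5=25; pred: 5+1-1=5
Step 2: prey: 25+10-6=29; pred: 5+1-1=5
Step 3: prey: 29+11-7=33; pred: 5+1-1=5
Step 4: prey: 33+13-8=38; pred: 5+1-1=5
Step 5: prey: 38+15-9=44; pred: 5+1-1=5
Step 6: prey: 44+17-11=50; pred: 5+2-1=6
Step 7: prey: 50+20-15=55; pred: 6+3-1=8
Step 8: prey: 55+22-22=55; pred: 8+4-1=11
Step 9: prey: 55+22-30=47; pred: 11+6-2=15
Step 10: prey: 47+18-35=30; pred: 15+7-3=19
Step 11: prey: 30+12-28=14; pred: 19+5-3=21
Step 12: prey: 14+5-14=5; pred: 21+2-4=19
Max prey = 55 at step 7

Answer: 55 7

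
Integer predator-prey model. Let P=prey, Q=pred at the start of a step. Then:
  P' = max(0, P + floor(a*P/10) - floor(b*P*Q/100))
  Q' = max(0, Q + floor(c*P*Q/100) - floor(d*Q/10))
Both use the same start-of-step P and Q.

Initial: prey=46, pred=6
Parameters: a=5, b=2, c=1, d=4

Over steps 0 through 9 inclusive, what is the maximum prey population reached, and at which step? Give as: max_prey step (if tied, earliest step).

Answer: 170 5

Derivation:
Step 1: prey: 46+23-5=64; pred: 6+2-2=6
Step 2: prey: 64+32-7=89; pred: 6+3-2=7
Step 3: prey: 89+44-12=121; pred: 7+6-2=11
Step 4: prey: 121+60-26=155; pred: 11+13-4=20
Step 5: prey: 155+77-62=170; pred: 20+31-8=43
Step 6: prey: 170+85-146=109; pred: 43+73-17=99
Step 7: prey: 109+54-215=0; pred: 99+107-39=167
Step 8: prey: 0+0-0=0; pred: 167+0-66=101
Step 9: prey: 0+0-0=0; pred: 101+0-40=61
Max prey = 170 at step 5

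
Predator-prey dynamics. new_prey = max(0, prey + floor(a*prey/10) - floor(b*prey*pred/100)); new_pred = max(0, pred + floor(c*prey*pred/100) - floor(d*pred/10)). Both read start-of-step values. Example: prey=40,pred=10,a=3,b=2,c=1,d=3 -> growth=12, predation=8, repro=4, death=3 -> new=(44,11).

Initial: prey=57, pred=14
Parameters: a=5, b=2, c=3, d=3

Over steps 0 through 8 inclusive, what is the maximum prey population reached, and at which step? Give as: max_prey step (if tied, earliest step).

Answer: 70 1

Derivation:
Step 1: prey: 57+28-15=70; pred: 14+23-4=33
Step 2: prey: 70+35-46=59; pred: 33+69-9=93
Step 3: prey: 59+29-109=0; pred: 93+164-27=230
Step 4: prey: 0+0-0=0; pred: 230+0-69=161
Step 5: prey: 0+0-0=0; pred: 161+0-48=113
Step 6: prey: 0+0-0=0; pred: 113+0-33=80
Step 7: prey: 0+0-0=0; pred: 80+0-24=56
Step 8: prey: 0+0-0=0; pred: 56+0-16=40
Max prey = 70 at step 1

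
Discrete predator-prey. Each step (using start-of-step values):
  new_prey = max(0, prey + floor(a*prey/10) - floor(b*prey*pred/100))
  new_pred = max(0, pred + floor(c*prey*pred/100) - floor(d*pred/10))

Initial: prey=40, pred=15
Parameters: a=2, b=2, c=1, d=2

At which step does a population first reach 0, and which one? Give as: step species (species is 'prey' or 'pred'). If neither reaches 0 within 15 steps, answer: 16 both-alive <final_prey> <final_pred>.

Step 1: prey: 40+8-12=36; pred: 15+6-3=18
Step 2: prey: 36+7-12=31; pred: 18+6-3=21
Step 3: prey: 31+6-13=24; pred: 21+6-4=23
Step 4: prey: 24+4-11=17; pred: 23+5-4=24
Step 5: prey: 17+3-8=12; pred: 24+4-4=24
Step 6: prey: 12+2-5=9; pred: 24+2-4=22
Step 7: prey: 9+1-3=7; pred: 22+1-4=19
Step 8: prey: 7+1-2=6; pred: 19+1-3=17
Step 9: prey: 6+1-2=5; pred: 17+1-3=15
Step 10: prey: 5+1-1=5; pred: 15+0-3=12
Step 11: prey: 5+1-1=5; pred: 12+0-2=10
Step 12: prey: 5+1-1=5; pred: 10+0-2=8
Step 13: prey: 5+1-0=6; pred: 8+0-1=7
Step 14: prey: 6+1-0=7; pred: 7+0-1=6
Step 15: prey: 7+1-0=8; pred: 6+0-1=5
No extinction within 15 steps

Answer: 16 both-alive 8 5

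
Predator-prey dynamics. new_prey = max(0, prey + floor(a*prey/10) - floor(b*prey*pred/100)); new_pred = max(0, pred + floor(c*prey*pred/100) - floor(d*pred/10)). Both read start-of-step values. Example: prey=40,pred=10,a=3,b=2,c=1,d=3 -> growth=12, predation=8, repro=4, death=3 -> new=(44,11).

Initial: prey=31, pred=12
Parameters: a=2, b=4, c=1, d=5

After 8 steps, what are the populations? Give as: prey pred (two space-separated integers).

Answer: 28 1

Derivation:
Step 1: prey: 31+6-14=23; pred: 12+3-6=9
Step 2: prey: 23+4-8=19; pred: 9+2-4=7
Step 3: prey: 19+3-5=17; pred: 7+1-3=5
Step 4: prey: 17+3-3=17; pred: 5+0-2=3
Step 5: prey: 17+3-2=18; pred: 3+0-1=2
Step 6: prey: 18+3-1=20; pred: 2+0-1=1
Step 7: prey: 20+4-0=24; pred: 1+0-0=1
Step 8: prey: 24+4-0=28; pred: 1+0-0=1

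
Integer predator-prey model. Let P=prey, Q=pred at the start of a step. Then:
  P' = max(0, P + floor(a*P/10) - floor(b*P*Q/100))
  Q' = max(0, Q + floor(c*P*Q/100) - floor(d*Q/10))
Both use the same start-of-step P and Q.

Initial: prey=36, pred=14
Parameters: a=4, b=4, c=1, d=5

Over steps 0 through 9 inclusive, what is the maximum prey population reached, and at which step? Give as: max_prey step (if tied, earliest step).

Step 1: prey: 36+14-20=30; pred: 14+5-7=12
Step 2: prey: 30+12-14=28; pred: 12+3-6=9
Step 3: prey: 28+11-10=29; pred: 9+2-4=7
Step 4: prey: 29+11-8=32; pred: 7+2-3=6
Step 5: prey: 32+12-7=37; pred: 6+1-3=4
Step 6: prey: 37+14-5=46; pred: 4+1-2=3
Step 7: prey: 46+18-5=59; pred: 3+1-1=3
Step 8: prey: 59+23-7=75; pred: 3+1-1=3
Step 9: prey: 75+30-9=96; pred: 3+2-1=4
Max prey = 96 at step 9

Answer: 96 9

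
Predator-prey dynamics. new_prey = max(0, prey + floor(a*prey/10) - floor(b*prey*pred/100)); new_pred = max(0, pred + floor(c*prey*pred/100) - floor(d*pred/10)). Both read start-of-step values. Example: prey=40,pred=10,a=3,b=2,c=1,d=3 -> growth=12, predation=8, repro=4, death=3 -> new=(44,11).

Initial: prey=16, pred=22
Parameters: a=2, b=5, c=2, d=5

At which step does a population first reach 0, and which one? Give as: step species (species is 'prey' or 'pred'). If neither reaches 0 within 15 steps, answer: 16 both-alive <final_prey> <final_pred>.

Step 1: prey: 16+3-17=2; pred: 22+7-11=18
Step 2: prey: 2+0-1=1; pred: 18+0-9=9
Step 3: prey: 1+0-0=1; pred: 9+0-4=5
Step 4: prey: 1+0-0=1; pred: 5+0-2=3
Step 5: prey: 1+0-0=1; pred: 3+0-1=2
Step 6: prey: 1+0-0=1; pred: 2+0-1=1
Step 7: prey: 1+0-0=1; pred: 1+0-0=1
Steps 8-15: state stable at prey=1, pred=1 (no change)
No extinction within 15 steps

Answer: 16 both-alive 1 1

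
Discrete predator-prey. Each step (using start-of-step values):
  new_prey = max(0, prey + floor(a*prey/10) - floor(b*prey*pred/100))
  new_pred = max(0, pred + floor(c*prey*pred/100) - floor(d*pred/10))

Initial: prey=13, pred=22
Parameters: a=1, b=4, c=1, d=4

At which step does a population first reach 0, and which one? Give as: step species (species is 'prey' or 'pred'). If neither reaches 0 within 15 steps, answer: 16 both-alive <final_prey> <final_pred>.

Step 1: prey: 13+1-11=3; pred: 22+2-8=16
Step 2: prey: 3+0-1=2; pred: 16+0-6=10
Step 3: prey: 2+0-0=2; pred: 10+0-4=6
Step 4: prey: 2+0-0=2; pred: 6+0-2=4
Step 5: prey: 2+0-0=2; pred: 4+0-1=3
Step 6: prey: 2+0-0=2; pred: 3+0-1=2
Step 7: prey: 2+0-0=2; pred: 2+0-0=2
Steps 8-15: state stable at prey=2, pred=2 (no change)
No extinction within 15 steps

Answer: 16 both-alive 2 2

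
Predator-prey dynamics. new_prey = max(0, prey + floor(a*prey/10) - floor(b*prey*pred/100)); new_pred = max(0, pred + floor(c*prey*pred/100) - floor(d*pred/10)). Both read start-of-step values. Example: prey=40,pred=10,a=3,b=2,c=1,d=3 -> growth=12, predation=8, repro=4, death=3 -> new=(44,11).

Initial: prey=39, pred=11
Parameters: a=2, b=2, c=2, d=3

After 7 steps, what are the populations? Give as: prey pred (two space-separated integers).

Answer: 2 22

Derivation:
Step 1: prey: 39+7-8=38; pred: 11+8-3=16
Step 2: prey: 38+7-12=33; pred: 16+12-4=24
Step 3: prey: 33+6-15=24; pred: 24+15-7=32
Step 4: prey: 24+4-15=13; pred: 32+15-9=38
Step 5: prey: 13+2-9=6; pred: 38+9-11=36
Step 6: prey: 6+1-4=3; pred: 36+4-10=30
Step 7: prey: 3+0-1=2; pred: 30+1-9=22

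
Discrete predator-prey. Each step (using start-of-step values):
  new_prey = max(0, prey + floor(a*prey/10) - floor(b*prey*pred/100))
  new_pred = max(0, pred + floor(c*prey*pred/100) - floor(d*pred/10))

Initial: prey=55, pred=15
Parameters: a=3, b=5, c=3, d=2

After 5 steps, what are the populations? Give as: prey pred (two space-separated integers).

Step 1: prey: 55+16-41=30; pred: 15+24-3=36
Step 2: prey: 30+9-54=0; pred: 36+32-7=61
Step 3: prey: 0+0-0=0; pred: 61+0-12=49
Step 4: prey: 0+0-0=0; pred: 49+0-9=40
Step 5: prey: 0+0-0=0; pred: 40+0-8=32

Answer: 0 32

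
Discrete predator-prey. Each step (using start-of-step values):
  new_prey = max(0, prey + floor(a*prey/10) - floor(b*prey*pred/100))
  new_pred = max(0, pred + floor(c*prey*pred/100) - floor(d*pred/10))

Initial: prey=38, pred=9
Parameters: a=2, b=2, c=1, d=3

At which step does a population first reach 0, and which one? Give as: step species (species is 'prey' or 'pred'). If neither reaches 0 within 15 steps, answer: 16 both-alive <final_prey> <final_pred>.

Answer: 16 both-alive 39 10

Derivation:
Step 1: prey: 38+7-6=39; pred: 9+3-2=10
Step 2: prey: 39+7-7=39; pred: 10+3-3=10
Steps 3-15: state stable at prey=39, pred=10 (no change)
No extinction within 15 steps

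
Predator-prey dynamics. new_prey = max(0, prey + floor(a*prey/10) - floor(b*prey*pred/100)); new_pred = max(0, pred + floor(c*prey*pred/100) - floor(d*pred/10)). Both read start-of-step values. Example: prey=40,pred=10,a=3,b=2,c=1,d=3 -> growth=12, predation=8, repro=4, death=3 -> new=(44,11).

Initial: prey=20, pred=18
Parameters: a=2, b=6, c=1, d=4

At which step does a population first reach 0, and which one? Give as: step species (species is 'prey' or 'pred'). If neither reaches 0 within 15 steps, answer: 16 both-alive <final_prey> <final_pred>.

Step 1: prey: 20+4-21=3; pred: 18+3-7=14
Step 2: prey: 3+0-2=1; pred: 14+0-5=9
Step 3: prey: 1+0-0=1; pred: 9+0-3=6
Step 4: prey: 1+0-0=1; pred: 6+0-2=4
Step 5: prey: 1+0-0=1; pred: 4+0-1=3
Step 6: prey: 1+0-0=1; pred: 3+0-1=2
Step 7: prey: 1+0-0=1; pred: 2+0-0=2
Steps 8-15: state stable at prey=1, pred=2 (no change)
No extinction within 15 steps

Answer: 16 both-alive 1 2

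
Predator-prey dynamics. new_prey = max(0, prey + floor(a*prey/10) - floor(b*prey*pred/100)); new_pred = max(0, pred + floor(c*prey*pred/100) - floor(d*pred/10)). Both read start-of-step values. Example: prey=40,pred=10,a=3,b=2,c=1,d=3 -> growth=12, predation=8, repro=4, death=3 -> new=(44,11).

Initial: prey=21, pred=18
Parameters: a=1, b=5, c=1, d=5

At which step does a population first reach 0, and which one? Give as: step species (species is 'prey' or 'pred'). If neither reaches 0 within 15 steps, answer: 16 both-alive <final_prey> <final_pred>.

Answer: 16 both-alive 2 1

Derivation:
Step 1: prey: 21+2-18=5; pred: 18+3-9=12
Step 2: prey: 5+0-3=2; pred: 12+0-6=6
Step 3: prey: 2+0-0=2; pred: 6+0-3=3
Step 4: prey: 2+0-0=2; pred: 3+0-1=2
Step 5: prey: 2+0-0=2; pred: 2+0-1=1
Step 6: prey: 2+0-0=2; pred: 1+0-0=1
Steps 7-15: state stable at prey=2, pred=1 (no change)
No extinction within 15 steps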